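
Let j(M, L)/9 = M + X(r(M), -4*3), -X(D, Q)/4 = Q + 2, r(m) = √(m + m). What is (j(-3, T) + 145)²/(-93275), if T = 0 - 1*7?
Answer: -228484/93275 ≈ -2.4496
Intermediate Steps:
r(m) = √2*√m (r(m) = √(2*m) = √2*√m)
X(D, Q) = -8 - 4*Q (X(D, Q) = -4*(Q + 2) = -4*(2 + Q) = -8 - 4*Q)
T = -7 (T = 0 - 7 = -7)
j(M, L) = 360 + 9*M (j(M, L) = 9*(M + (-8 - (-16)*3)) = 9*(M + (-8 - 4*(-12))) = 9*(M + (-8 + 48)) = 9*(M + 40) = 9*(40 + M) = 360 + 9*M)
(j(-3, T) + 145)²/(-93275) = ((360 + 9*(-3)) + 145)²/(-93275) = ((360 - 27) + 145)²*(-1/93275) = (333 + 145)²*(-1/93275) = 478²*(-1/93275) = 228484*(-1/93275) = -228484/93275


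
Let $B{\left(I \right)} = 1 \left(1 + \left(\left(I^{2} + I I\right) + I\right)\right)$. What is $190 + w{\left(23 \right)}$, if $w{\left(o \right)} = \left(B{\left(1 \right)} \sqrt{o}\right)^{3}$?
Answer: $190 + 1472 \sqrt{23} \approx 7249.5$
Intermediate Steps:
$B{\left(I \right)} = 1 + I + 2 I^{2}$ ($B{\left(I \right)} = 1 \left(1 + \left(\left(I^{2} + I^{2}\right) + I\right)\right) = 1 \left(1 + \left(2 I^{2} + I\right)\right) = 1 \left(1 + \left(I + 2 I^{2}\right)\right) = 1 \left(1 + I + 2 I^{2}\right) = 1 + I + 2 I^{2}$)
$w{\left(o \right)} = 64 o^{\frac{3}{2}}$ ($w{\left(o \right)} = \left(\left(1 + 1 + 2 \cdot 1^{2}\right) \sqrt{o}\right)^{3} = \left(\left(1 + 1 + 2 \cdot 1\right) \sqrt{o}\right)^{3} = \left(\left(1 + 1 + 2\right) \sqrt{o}\right)^{3} = \left(4 \sqrt{o}\right)^{3} = 64 o^{\frac{3}{2}}$)
$190 + w{\left(23 \right)} = 190 + 64 \cdot 23^{\frac{3}{2}} = 190 + 64 \cdot 23 \sqrt{23} = 190 + 1472 \sqrt{23}$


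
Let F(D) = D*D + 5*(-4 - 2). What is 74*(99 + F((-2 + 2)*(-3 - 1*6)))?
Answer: 5106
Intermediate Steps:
F(D) = -30 + D² (F(D) = D² + 5*(-6) = D² - 30 = -30 + D²)
74*(99 + F((-2 + 2)*(-3 - 1*6))) = 74*(99 + (-30 + ((-2 + 2)*(-3 - 1*6))²)) = 74*(99 + (-30 + (0*(-3 - 6))²)) = 74*(99 + (-30 + (0*(-9))²)) = 74*(99 + (-30 + 0²)) = 74*(99 + (-30 + 0)) = 74*(99 - 30) = 74*69 = 5106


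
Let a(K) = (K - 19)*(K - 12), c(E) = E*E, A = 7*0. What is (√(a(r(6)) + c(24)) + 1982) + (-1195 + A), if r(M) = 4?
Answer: 787 + 2*√174 ≈ 813.38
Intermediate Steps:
A = 0
c(E) = E²
a(K) = (-19 + K)*(-12 + K)
(√(a(r(6)) + c(24)) + 1982) + (-1195 + A) = (√((228 + 4² - 31*4) + 24²) + 1982) + (-1195 + 0) = (√((228 + 16 - 124) + 576) + 1982) - 1195 = (√(120 + 576) + 1982) - 1195 = (√696 + 1982) - 1195 = (2*√174 + 1982) - 1195 = (1982 + 2*√174) - 1195 = 787 + 2*√174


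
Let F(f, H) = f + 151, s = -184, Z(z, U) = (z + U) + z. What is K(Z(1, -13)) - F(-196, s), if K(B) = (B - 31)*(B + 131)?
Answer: -4995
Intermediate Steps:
Z(z, U) = U + 2*z (Z(z, U) = (U + z) + z = U + 2*z)
K(B) = (-31 + B)*(131 + B)
F(f, H) = 151 + f
K(Z(1, -13)) - F(-196, s) = (-4061 + (-13 + 2*1)² + 100*(-13 + 2*1)) - (151 - 196) = (-4061 + (-13 + 2)² + 100*(-13 + 2)) - 1*(-45) = (-4061 + (-11)² + 100*(-11)) + 45 = (-4061 + 121 - 1100) + 45 = -5040 + 45 = -4995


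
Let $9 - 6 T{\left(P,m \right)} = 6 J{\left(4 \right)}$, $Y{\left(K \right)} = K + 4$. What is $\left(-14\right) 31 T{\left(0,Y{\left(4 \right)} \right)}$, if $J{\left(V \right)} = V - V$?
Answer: $-651$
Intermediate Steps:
$Y{\left(K \right)} = 4 + K$
$J{\left(V \right)} = 0$
$T{\left(P,m \right)} = \frac{3}{2}$ ($T{\left(P,m \right)} = \frac{3}{2} - \frac{6 \cdot 0}{6} = \frac{3}{2} - 0 = \frac{3}{2} + 0 = \frac{3}{2}$)
$\left(-14\right) 31 T{\left(0,Y{\left(4 \right)} \right)} = \left(-14\right) 31 \cdot \frac{3}{2} = \left(-434\right) \frac{3}{2} = -651$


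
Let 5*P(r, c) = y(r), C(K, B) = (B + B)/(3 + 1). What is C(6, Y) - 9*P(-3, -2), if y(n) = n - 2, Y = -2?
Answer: 8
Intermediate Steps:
C(K, B) = B/2 (C(K, B) = (2*B)/4 = (2*B)*(¼) = B/2)
y(n) = -2 + n
P(r, c) = -⅖ + r/5 (P(r, c) = (-2 + r)/5 = -⅖ + r/5)
C(6, Y) - 9*P(-3, -2) = (½)*(-2) - 9*(-⅖ + (⅕)*(-3)) = -1 - 9*(-⅖ - ⅗) = -1 - 9*(-1) = -1 + 9 = 8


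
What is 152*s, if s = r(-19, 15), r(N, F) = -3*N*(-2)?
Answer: -17328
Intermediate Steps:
r(N, F) = 6*N
s = -114 (s = 6*(-19) = -114)
152*s = 152*(-114) = -17328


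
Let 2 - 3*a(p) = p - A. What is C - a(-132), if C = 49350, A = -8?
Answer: 49308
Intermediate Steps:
a(p) = -2 - p/3 (a(p) = ⅔ - (p - 1*(-8))/3 = ⅔ - (p + 8)/3 = ⅔ - (8 + p)/3 = ⅔ + (-8/3 - p/3) = -2 - p/3)
C - a(-132) = 49350 - (-2 - ⅓*(-132)) = 49350 - (-2 + 44) = 49350 - 1*42 = 49350 - 42 = 49308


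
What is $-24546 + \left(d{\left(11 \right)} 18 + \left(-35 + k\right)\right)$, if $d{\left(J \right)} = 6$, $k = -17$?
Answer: $-24490$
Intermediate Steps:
$-24546 + \left(d{\left(11 \right)} 18 + \left(-35 + k\right)\right) = -24546 + \left(6 \cdot 18 - 52\right) = -24546 + \left(108 - 52\right) = -24546 + 56 = -24490$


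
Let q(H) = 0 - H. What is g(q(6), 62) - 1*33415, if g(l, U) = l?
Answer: -33421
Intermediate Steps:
q(H) = -H
g(q(6), 62) - 1*33415 = -1*6 - 1*33415 = -6 - 33415 = -33421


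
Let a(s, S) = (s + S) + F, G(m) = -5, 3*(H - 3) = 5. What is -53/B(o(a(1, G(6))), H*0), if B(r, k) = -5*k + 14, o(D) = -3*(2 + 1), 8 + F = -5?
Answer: -53/14 ≈ -3.7857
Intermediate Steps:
F = -13 (F = -8 - 5 = -13)
H = 14/3 (H = 3 + (⅓)*5 = 3 + 5/3 = 14/3 ≈ 4.6667)
a(s, S) = -13 + S + s (a(s, S) = (s + S) - 13 = (S + s) - 13 = -13 + S + s)
o(D) = -9 (o(D) = -3*3 = -9)
B(r, k) = 14 - 5*k
-53/B(o(a(1, G(6))), H*0) = -53/(14 - 70*0/3) = -53/(14 - 5*0) = -53/(14 + 0) = -53/14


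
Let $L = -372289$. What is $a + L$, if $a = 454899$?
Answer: $82610$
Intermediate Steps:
$a + L = 454899 - 372289 = 82610$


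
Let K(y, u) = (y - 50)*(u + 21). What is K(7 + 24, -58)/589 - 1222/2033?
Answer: 37339/63023 ≈ 0.59247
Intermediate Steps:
K(y, u) = (-50 + y)*(21 + u)
K(7 + 24, -58)/589 - 1222/2033 = (-1050 - 50*(-58) + 21*(7 + 24) - 58*(7 + 24))/589 - 1222/2033 = (-1050 + 2900 + 21*31 - 58*31)*(1/589) - 1222*1/2033 = (-1050 + 2900 + 651 - 1798)*(1/589) - 1222/2033 = 703*(1/589) - 1222/2033 = 37/31 - 1222/2033 = 37339/63023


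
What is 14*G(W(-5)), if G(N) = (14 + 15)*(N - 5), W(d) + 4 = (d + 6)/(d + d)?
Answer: -18473/5 ≈ -3694.6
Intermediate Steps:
W(d) = -4 + (6 + d)/(2*d) (W(d) = -4 + (d + 6)/(d + d) = -4 + (6 + d)/((2*d)) = -4 + (6 + d)*(1/(2*d)) = -4 + (6 + d)/(2*d))
G(N) = -145 + 29*N (G(N) = 29*(-5 + N) = -145 + 29*N)
14*G(W(-5)) = 14*(-145 + 29*(-7/2 + 3/(-5))) = 14*(-145 + 29*(-7/2 + 3*(-⅕))) = 14*(-145 + 29*(-7/2 - ⅗)) = 14*(-145 + 29*(-41/10)) = 14*(-145 - 1189/10) = 14*(-2639/10) = -18473/5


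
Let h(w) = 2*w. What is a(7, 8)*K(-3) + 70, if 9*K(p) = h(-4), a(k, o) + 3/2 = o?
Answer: 578/9 ≈ 64.222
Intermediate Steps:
a(k, o) = -3/2 + o
K(p) = -8/9 (K(p) = (2*(-4))/9 = (⅑)*(-8) = -8/9)
a(7, 8)*K(-3) + 70 = (-3/2 + 8)*(-8/9) + 70 = (13/2)*(-8/9) + 70 = -52/9 + 70 = 578/9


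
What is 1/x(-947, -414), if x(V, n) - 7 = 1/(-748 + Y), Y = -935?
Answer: 1683/11780 ≈ 0.14287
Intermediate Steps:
x(V, n) = 11780/1683 (x(V, n) = 7 + 1/(-748 - 935) = 7 + 1/(-1683) = 7 - 1/1683 = 11780/1683)
1/x(-947, -414) = 1/(11780/1683) = 1683/11780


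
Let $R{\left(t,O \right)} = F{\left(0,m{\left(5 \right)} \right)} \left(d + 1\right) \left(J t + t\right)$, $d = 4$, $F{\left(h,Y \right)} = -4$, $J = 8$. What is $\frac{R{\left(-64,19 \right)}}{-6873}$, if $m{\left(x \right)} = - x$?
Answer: $- \frac{3840}{2291} \approx -1.6761$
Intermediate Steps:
$R{\left(t,O \right)} = - 180 t$ ($R{\left(t,O \right)} = - 4 \left(4 + 1\right) \left(8 t + t\right) = \left(-4\right) 5 \cdot 9 t = - 20 \cdot 9 t = - 180 t$)
$\frac{R{\left(-64,19 \right)}}{-6873} = \frac{\left(-180\right) \left(-64\right)}{-6873} = 11520 \left(- \frac{1}{6873}\right) = - \frac{3840}{2291}$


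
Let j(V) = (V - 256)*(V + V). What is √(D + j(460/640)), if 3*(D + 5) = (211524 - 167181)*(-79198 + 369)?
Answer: I*√1193135944670/32 ≈ 34135.0*I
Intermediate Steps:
j(V) = 2*V*(-256 + V) (j(V) = (-256 + V)*(2*V) = 2*V*(-256 + V))
D = -1165171454 (D = -5 + ((211524 - 167181)*(-79198 + 369))/3 = -5 + (44343*(-78829))/3 = -5 + (⅓)*(-3495514347) = -5 - 1165171449 = -1165171454)
√(D + j(460/640)) = √(-1165171454 + 2*(460/640)*(-256 + 460/640)) = √(-1165171454 + 2*(460*(1/640))*(-256 + 460*(1/640))) = √(-1165171454 + 2*(23/32)*(-256 + 23/32)) = √(-1165171454 + 2*(23/32)*(-8169/32)) = √(-1165171454 - 187887/512) = √(-596567972335/512) = I*√1193135944670/32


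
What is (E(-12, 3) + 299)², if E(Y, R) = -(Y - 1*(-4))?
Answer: 94249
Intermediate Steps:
E(Y, R) = -4 - Y (E(Y, R) = -(Y + 4) = -(4 + Y) = -4 - Y)
(E(-12, 3) + 299)² = ((-4 - 1*(-12)) + 299)² = ((-4 + 12) + 299)² = (8 + 299)² = 307² = 94249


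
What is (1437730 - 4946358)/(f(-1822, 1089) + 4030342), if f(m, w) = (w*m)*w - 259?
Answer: 3508628/2156717979 ≈ 0.0016268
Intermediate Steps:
f(m, w) = -259 + m*w² (f(m, w) = (m*w)*w - 259 = m*w² - 259 = -259 + m*w²)
(1437730 - 4946358)/(f(-1822, 1089) + 4030342) = (1437730 - 4946358)/((-259 - 1822*1089²) + 4030342) = -3508628/((-259 - 1822*1185921) + 4030342) = -3508628/((-259 - 2160748062) + 4030342) = -3508628/(-2160748321 + 4030342) = -3508628/(-2156717979) = -3508628*(-1/2156717979) = 3508628/2156717979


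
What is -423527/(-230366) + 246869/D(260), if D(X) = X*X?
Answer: 42750324627/7786370800 ≈ 5.4904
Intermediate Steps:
D(X) = X²
-423527/(-230366) + 246869/D(260) = -423527/(-230366) + 246869/(260²) = -423527*(-1/230366) + 246869/67600 = 423527/230366 + 246869*(1/67600) = 423527/230366 + 246869/67600 = 42750324627/7786370800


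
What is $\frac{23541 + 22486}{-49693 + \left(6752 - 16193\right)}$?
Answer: $- \frac{46027}{59134} \approx -0.77835$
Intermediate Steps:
$\frac{23541 + 22486}{-49693 + \left(6752 - 16193\right)} = \frac{46027}{-49693 + \left(6752 - 16193\right)} = \frac{46027}{-49693 - 9441} = \frac{46027}{-59134} = 46027 \left(- \frac{1}{59134}\right) = - \frac{46027}{59134}$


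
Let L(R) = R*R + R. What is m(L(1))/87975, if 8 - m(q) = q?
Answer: 2/29325 ≈ 6.8201e-5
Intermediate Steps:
L(R) = R + R² (L(R) = R² + R = R + R²)
m(q) = 8 - q
m(L(1))/87975 = (8 - (1 + 1))/87975 = (8 - 2)*(1/87975) = 6*(1/87975) = 2/29325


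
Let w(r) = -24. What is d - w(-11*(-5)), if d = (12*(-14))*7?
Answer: -1152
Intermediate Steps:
d = -1176 (d = -168*7 = -1176)
d - w(-11*(-5)) = -1176 - 1*(-24) = -1176 + 24 = -1152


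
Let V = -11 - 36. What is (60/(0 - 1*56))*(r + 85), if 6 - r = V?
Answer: -1035/7 ≈ -147.86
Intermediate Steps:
V = -47
r = 53 (r = 6 - 1*(-47) = 6 + 47 = 53)
(60/(0 - 1*56))*(r + 85) = (60/(0 - 1*56))*(53 + 85) = (60/(0 - 56))*138 = (60/(-56))*138 = (60*(-1/56))*138 = -15/14*138 = -1035/7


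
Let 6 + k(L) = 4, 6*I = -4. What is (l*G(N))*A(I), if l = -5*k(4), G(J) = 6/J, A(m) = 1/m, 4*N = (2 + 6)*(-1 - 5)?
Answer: 15/2 ≈ 7.5000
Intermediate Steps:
I = -2/3 (I = (1/6)*(-4) = -2/3 ≈ -0.66667)
k(L) = -2 (k(L) = -6 + 4 = -2)
N = -12 (N = ((2 + 6)*(-1 - 5))/4 = (8*(-6))/4 = (1/4)*(-48) = -12)
l = 10 (l = -5*(-2) = 10)
(l*G(N))*A(I) = (10*(6/(-12)))/(-2/3) = (10*(6*(-1/12)))*(-3/2) = (10*(-1/2))*(-3/2) = -5*(-3/2) = 15/2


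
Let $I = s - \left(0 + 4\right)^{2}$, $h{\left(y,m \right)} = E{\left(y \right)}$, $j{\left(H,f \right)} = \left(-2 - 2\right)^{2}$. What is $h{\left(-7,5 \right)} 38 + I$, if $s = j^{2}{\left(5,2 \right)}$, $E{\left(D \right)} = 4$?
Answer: $392$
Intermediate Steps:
$j{\left(H,f \right)} = 16$ ($j{\left(H,f \right)} = \left(-4\right)^{2} = 16$)
$h{\left(y,m \right)} = 4$
$s = 256$ ($s = 16^{2} = 256$)
$I = 240$ ($I = 256 - \left(0 + 4\right)^{2} = 256 - 4^{2} = 256 - 16 = 240$)
$h{\left(-7,5 \right)} 38 + I = 4 \cdot 38 + 240 = 152 + 240 = 392$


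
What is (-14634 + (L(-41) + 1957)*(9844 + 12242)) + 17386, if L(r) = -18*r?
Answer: 59524522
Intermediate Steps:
(-14634 + (L(-41) + 1957)*(9844 + 12242)) + 17386 = (-14634 + (-18*(-41) + 1957)*(9844 + 12242)) + 17386 = (-14634 + (738 + 1957)*22086) + 17386 = (-14634 + 2695*22086) + 17386 = (-14634 + 59521770) + 17386 = 59507136 + 17386 = 59524522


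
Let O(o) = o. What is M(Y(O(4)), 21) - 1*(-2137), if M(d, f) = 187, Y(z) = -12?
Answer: 2324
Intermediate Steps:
M(Y(O(4)), 21) - 1*(-2137) = 187 - 1*(-2137) = 187 + 2137 = 2324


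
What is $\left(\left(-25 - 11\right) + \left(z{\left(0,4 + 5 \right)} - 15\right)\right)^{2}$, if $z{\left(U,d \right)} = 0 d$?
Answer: $2601$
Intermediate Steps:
$z{\left(U,d \right)} = 0$
$\left(\left(-25 - 11\right) + \left(z{\left(0,4 + 5 \right)} - 15\right)\right)^{2} = \left(\left(-25 - 11\right) + \left(0 - 15\right)\right)^{2} = \left(\left(-25 + \left(-11 + 0\right)\right) + \left(0 - 15\right)\right)^{2} = \left(\left(-25 - 11\right) - 15\right)^{2} = \left(-36 - 15\right)^{2} = \left(-51\right)^{2} = 2601$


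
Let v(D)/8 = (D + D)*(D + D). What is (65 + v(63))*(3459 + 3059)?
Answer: 828261814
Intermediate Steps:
v(D) = 32*D² (v(D) = 8*((D + D)*(D + D)) = 8*((2*D)*(2*D)) = 8*(4*D²) = 32*D²)
(65 + v(63))*(3459 + 3059) = (65 + 32*63²)*(3459 + 3059) = (65 + 32*3969)*6518 = (65 + 127008)*6518 = 127073*6518 = 828261814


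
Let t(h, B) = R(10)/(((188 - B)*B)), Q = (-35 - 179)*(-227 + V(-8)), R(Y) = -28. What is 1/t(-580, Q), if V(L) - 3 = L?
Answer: 613897520/7 ≈ 8.7700e+7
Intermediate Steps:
V(L) = 3 + L
Q = 49648 (Q = (-35 - 179)*(-227 + (3 - 8)) = -214*(-227 - 5) = -214*(-232) = 49648)
t(h, B) = -28/(B*(188 - B)) (t(h, B) = -28*1/(B*(188 - B)) = -28/(B*(188 - B)))
1/t(-580, Q) = 1/(28/(49648*(-188 + 49648))) = 1/(28*(1/49648)/49460) = 1/(28*(1/49648)*(1/49460)) = 1/(7/613897520) = 613897520/7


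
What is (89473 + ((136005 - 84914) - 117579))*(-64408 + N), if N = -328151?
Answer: -9022968615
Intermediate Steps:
(89473 + ((136005 - 84914) - 117579))*(-64408 + N) = (89473 + ((136005 - 84914) - 117579))*(-64408 - 328151) = (89473 + (51091 - 117579))*(-392559) = (89473 - 66488)*(-392559) = 22985*(-392559) = -9022968615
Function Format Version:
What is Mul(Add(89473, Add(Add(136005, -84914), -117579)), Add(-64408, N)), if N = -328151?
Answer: -9022968615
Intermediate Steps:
Mul(Add(89473, Add(Add(136005, -84914), -117579)), Add(-64408, N)) = Mul(Add(89473, Add(Add(136005, -84914), -117579)), Add(-64408, -328151)) = Mul(Add(89473, Add(51091, -117579)), -392559) = Mul(Add(89473, -66488), -392559) = Mul(22985, -392559) = -9022968615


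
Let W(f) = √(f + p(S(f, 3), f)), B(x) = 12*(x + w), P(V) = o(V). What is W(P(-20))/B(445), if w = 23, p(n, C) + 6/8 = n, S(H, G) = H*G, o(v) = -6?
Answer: I*√11/3744 ≈ 0.00088585*I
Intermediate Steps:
S(H, G) = G*H
P(V) = -6
p(n, C) = -¾ + n
B(x) = 276 + 12*x (B(x) = 12*(x + 23) = 12*(23 + x) = 276 + 12*x)
W(f) = √(-¾ + 4*f) (W(f) = √(f + (-¾ + 3*f)) = √(-¾ + 4*f))
W(P(-20))/B(445) = (√(-3 + 16*(-6))/2)/(276 + 12*445) = (√(-3 - 96)/2)/(276 + 5340) = (√(-99)/2)/5616 = ((3*I*√11)/2)*(1/5616) = (3*I*√11/2)*(1/5616) = I*√11/3744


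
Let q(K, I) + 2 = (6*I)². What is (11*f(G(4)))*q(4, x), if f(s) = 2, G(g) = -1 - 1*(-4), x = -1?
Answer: 748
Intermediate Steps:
G(g) = 3 (G(g) = -1 + 4 = 3)
q(K, I) = -2 + 36*I² (q(K, I) = -2 + (6*I)² = -2 + 36*I²)
(11*f(G(4)))*q(4, x) = (11*2)*(-2 + 36*(-1)²) = 22*(-2 + 36*1) = 22*(-2 + 36) = 22*34 = 748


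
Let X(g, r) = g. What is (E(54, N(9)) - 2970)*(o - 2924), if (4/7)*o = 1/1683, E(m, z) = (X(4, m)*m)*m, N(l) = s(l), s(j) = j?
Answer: -9507546363/374 ≈ -2.5421e+7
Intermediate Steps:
N(l) = l
E(m, z) = 4*m² (E(m, z) = (4*m)*m = 4*m²)
o = 7/6732 (o = (7/4)/1683 = (7/4)*(1/1683) = 7/6732 ≈ 0.0010398)
(E(54, N(9)) - 2970)*(o - 2924) = (4*54² - 2970)*(7/6732 - 2924) = (4*2916 - 2970)*(-19684361/6732) = (11664 - 2970)*(-19684361/6732) = 8694*(-19684361/6732) = -9507546363/374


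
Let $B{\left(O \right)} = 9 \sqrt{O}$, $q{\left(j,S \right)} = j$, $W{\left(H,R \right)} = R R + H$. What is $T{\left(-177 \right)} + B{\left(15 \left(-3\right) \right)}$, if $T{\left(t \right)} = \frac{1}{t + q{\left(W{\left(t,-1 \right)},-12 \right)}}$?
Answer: $- \frac{1}{353} + 27 i \sqrt{5} \approx -0.0028329 + 60.374 i$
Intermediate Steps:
$W{\left(H,R \right)} = H + R^{2}$ ($W{\left(H,R \right)} = R^{2} + H = H + R^{2}$)
$T{\left(t \right)} = \frac{1}{1 + 2 t}$ ($T{\left(t \right)} = \frac{1}{t + \left(t + \left(-1\right)^{2}\right)} = \frac{1}{t + \left(t + 1\right)} = \frac{1}{t + \left(1 + t\right)} = \frac{1}{1 + 2 t}$)
$T{\left(-177 \right)} + B{\left(15 \left(-3\right) \right)} = \frac{1}{1 + 2 \left(-177\right)} + 9 \sqrt{15 \left(-3\right)} = \frac{1}{1 - 354} + 9 \sqrt{-45} = \frac{1}{-353} + 9 \cdot 3 i \sqrt{5} = - \frac{1}{353} + 27 i \sqrt{5}$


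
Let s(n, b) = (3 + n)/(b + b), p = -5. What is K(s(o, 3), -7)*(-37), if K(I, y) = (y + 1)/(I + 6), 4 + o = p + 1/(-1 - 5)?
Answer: 7992/179 ≈ 44.648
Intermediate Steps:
o = -55/6 (o = -4 + (-5 + 1/(-1 - 5)) = -4 + (-5 + 1/(-6)) = -4 + (-5 - 1/6) = -4 - 31/6 = -55/6 ≈ -9.1667)
s(n, b) = (3 + n)/(2*b) (s(n, b) = (3 + n)/((2*b)) = (3 + n)*(1/(2*b)) = (3 + n)/(2*b))
K(I, y) = (1 + y)/(6 + I)
K(s(o, 3), -7)*(-37) = ((1 - 7)/(6 + (1/2)*(3 - 55/6)/3))*(-37) = (-6/(6 + (1/2)*(1/3)*(-37/6)))*(-37) = (-6/(6 - 37/36))*(-37) = (-6/(179/36))*(-37) = ((36/179)*(-6))*(-37) = -216/179*(-37) = 7992/179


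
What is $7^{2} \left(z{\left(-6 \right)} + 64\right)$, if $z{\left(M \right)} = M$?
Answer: $2842$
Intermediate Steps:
$7^{2} \left(z{\left(-6 \right)} + 64\right) = 7^{2} \left(-6 + 64\right) = 49 \cdot 58 = 2842$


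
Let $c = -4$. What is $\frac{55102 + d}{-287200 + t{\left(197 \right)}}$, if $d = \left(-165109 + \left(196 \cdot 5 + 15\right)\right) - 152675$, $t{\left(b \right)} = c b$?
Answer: $\frac{87229}{95996} \approx 0.90867$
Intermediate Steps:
$t{\left(b \right)} = - 4 b$
$d = -316789$ ($d = \left(-165109 + \left(980 + 15\right)\right) - 152675 = \left(-165109 + 995\right) - 152675 = -164114 - 152675 = -316789$)
$\frac{55102 + d}{-287200 + t{\left(197 \right)}} = \frac{55102 - 316789}{-287200 - 788} = - \frac{261687}{-287200 - 788} = - \frac{261687}{-287988} = \left(-261687\right) \left(- \frac{1}{287988}\right) = \frac{87229}{95996}$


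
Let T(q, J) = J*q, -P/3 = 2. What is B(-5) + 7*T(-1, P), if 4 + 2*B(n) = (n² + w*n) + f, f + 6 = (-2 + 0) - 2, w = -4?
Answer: 115/2 ≈ 57.500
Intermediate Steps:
P = -6 (P = -3*2 = -6)
f = -10 (f = -6 + ((-2 + 0) - 2) = -6 + (-2 - 2) = -6 - 4 = -10)
B(n) = -7 + n²/2 - 2*n (B(n) = -2 + ((n² - 4*n) - 10)/2 = -2 + (-10 + n² - 4*n)/2 = -2 + (-5 + n²/2 - 2*n) = -7 + n²/2 - 2*n)
B(-5) + 7*T(-1, P) = (-7 + (½)*(-5)² - 2*(-5)) + 7*(-6*(-1)) = (-7 + (½)*25 + 10) + 7*6 = (-7 + 25/2 + 10) + 42 = 31/2 + 42 = 115/2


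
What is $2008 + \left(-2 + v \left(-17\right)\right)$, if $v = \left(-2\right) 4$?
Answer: $2142$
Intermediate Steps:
$v = -8$
$2008 + \left(-2 + v \left(-17\right)\right) = 2008 - -134 = 2008 + \left(-2 + 136\right) = 2008 + 134 = 2142$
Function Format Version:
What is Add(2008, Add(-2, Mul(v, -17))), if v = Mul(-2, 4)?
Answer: 2142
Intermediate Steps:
v = -8
Add(2008, Add(-2, Mul(v, -17))) = Add(2008, Add(-2, Mul(-8, -17))) = Add(2008, Add(-2, 136)) = Add(2008, 134) = 2142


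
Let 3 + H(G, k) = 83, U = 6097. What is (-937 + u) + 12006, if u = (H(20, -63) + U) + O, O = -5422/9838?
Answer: 84830363/4919 ≈ 17245.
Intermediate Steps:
H(G, k) = 80 (H(G, k) = -3 + 83 = 80)
O = -2711/4919 (O = -5422*1/9838 = -2711/4919 ≈ -0.55113)
u = 30381952/4919 (u = (80 + 6097) - 2711/4919 = 6177 - 2711/4919 = 30381952/4919 ≈ 6176.4)
(-937 + u) + 12006 = (-937 + 30381952/4919) + 12006 = 25772849/4919 + 12006 = 84830363/4919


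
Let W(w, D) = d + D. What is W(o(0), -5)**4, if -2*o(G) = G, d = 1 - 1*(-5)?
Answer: 1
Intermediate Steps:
d = 6 (d = 1 + 5 = 6)
o(G) = -G/2
W(w, D) = 6 + D
W(o(0), -5)**4 = (6 - 5)**4 = 1**4 = 1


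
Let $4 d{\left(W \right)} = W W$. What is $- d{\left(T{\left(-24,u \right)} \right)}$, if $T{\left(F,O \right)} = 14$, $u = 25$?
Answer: $-49$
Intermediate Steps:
$d{\left(W \right)} = \frac{W^{2}}{4}$ ($d{\left(W \right)} = \frac{W W}{4} = \frac{W^{2}}{4}$)
$- d{\left(T{\left(-24,u \right)} \right)} = - \frac{14^{2}}{4} = - \frac{196}{4} = \left(-1\right) 49 = -49$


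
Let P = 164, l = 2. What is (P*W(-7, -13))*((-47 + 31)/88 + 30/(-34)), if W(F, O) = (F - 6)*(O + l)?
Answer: -424268/17 ≈ -24957.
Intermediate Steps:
W(F, O) = (-6 + F)*(2 + O) (W(F, O) = (F - 6)*(O + 2) = (-6 + F)*(2 + O))
(P*W(-7, -13))*((-47 + 31)/88 + 30/(-34)) = (164*(-12 - 6*(-13) + 2*(-7) - 7*(-13)))*((-47 + 31)/88 + 30/(-34)) = (164*(-12 + 78 - 14 + 91))*(-16*1/88 + 30*(-1/34)) = (164*143)*(-2/11 - 15/17) = 23452*(-199/187) = -424268/17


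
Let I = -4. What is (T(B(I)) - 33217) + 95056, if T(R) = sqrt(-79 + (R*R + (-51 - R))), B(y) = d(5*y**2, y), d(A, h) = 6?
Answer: 61839 + 10*I ≈ 61839.0 + 10.0*I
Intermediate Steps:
B(y) = 6
T(R) = sqrt(-130 + R**2 - R) (T(R) = sqrt(-79 + (R**2 + (-51 - R))) = sqrt(-79 + (-51 + R**2 - R)) = sqrt(-130 + R**2 - R))
(T(B(I)) - 33217) + 95056 = (sqrt(-130 + 6**2 - 1*6) - 33217) + 95056 = (sqrt(-130 + 36 - 6) - 33217) + 95056 = (sqrt(-100) - 33217) + 95056 = (10*I - 33217) + 95056 = (-33217 + 10*I) + 95056 = 61839 + 10*I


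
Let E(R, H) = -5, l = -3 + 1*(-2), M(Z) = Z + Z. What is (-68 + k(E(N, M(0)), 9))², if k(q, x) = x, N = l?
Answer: 3481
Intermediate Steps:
M(Z) = 2*Z
l = -5 (l = -3 - 2 = -5)
N = -5
(-68 + k(E(N, M(0)), 9))² = (-68 + 9)² = (-59)² = 3481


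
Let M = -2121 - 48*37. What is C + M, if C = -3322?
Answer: -7219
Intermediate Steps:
M = -3897 (M = -2121 - 1776 = -3897)
C + M = -3322 - 3897 = -7219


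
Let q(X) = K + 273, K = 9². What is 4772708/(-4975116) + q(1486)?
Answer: 439104589/1243779 ≈ 353.04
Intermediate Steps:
K = 81
q(X) = 354 (q(X) = 81 + 273 = 354)
4772708/(-4975116) + q(1486) = 4772708/(-4975116) + 354 = 4772708*(-1/4975116) + 354 = -1193177/1243779 + 354 = 439104589/1243779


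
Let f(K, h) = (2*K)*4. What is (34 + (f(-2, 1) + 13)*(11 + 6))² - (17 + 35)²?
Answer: -2415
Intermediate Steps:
f(K, h) = 8*K
(34 + (f(-2, 1) + 13)*(11 + 6))² - (17 + 35)² = (34 + (8*(-2) + 13)*(11 + 6))² - (17 + 35)² = (34 + (-16 + 13)*17)² - 1*52² = (34 - 3*17)² - 1*2704 = (34 - 51)² - 2704 = (-17)² - 2704 = 289 - 2704 = -2415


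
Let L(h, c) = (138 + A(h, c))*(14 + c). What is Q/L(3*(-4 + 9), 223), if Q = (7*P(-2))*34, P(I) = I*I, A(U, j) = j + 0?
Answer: 952/85557 ≈ 0.011127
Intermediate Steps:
A(U, j) = j
P(I) = I²
L(h, c) = (14 + c)*(138 + c) (L(h, c) = (138 + c)*(14 + c) = (14 + c)*(138 + c))
Q = 952 (Q = (7*(-2)²)*34 = (7*4)*34 = 28*34 = 952)
Q/L(3*(-4 + 9), 223) = 952/(1932 + 223² + 152*223) = 952/(1932 + 49729 + 33896) = 952/85557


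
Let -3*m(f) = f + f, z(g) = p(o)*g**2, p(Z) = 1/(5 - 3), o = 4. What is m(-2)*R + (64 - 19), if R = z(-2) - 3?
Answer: 131/3 ≈ 43.667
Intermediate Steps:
p(Z) = 1/2
z(g) = g**2/2
m(f) = -2*f/3 (m(f) = -(f + f)/3 = -2*f/3)
R = -1 (R = (1/2)*(-2)**2 - 3 = (1/2)*4 - 3 = 2 - 3 = -1)
m(-2)*R + (64 - 19) = -2/3*(-2)*(-1) + (64 - 19) = (4/3)*(-1) + 45 = -4/3 + 45 = 131/3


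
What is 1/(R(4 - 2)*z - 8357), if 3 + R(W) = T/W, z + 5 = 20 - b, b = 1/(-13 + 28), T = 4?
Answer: -15/125579 ≈ -0.00011945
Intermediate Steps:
b = 1/15 ≈ 0.066667
z = 224/15 (z = -5 + (20 - 1*1/15) = -5 + (20 - 1/15) = -5 + 299/15 = 224/15 ≈ 14.933)
R(W) = -3 + 4/W
1/(R(4 - 2)*z - 8357) = 1/((-3 + 4/(4 - 2))*(224/15) - 8357) = 1/((-3 + 4/2)*(224/15) - 8357) = 1/((-3 + 4*(1/2))*(224/15) - 8357) = 1/((-3 + 2)*(224/15) - 8357) = 1/(-1*224/15 - 8357) = 1/(-224/15 - 8357) = 1/(-125579/15) = -15/125579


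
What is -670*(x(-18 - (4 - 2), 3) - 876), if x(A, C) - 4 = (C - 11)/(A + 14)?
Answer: 1750040/3 ≈ 5.8335e+5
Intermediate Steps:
x(A, C) = 4 + (-11 + C)/(14 + A) (x(A, C) = 4 + (C - 11)/(A + 14) = 4 + (-11 + C)/(14 + A))
-670*(x(-18 - (4 - 2), 3) - 876) = -670*((45 + 3 + 4*(-18 - (4 - 2)))/(14 + (-18 - (4 - 2))) - 876) = -670*((45 + 3 + 4*(-18 - 1*2))/(14 + (-18 - 1*2)) - 876) = -670*((45 + 3 + 4*(-18 - 2))/(14 + (-18 - 2)) - 876) = -670*((45 + 3 + 4*(-20))/(14 - 20) - 876) = -670*((45 + 3 - 80)/(-6) - 876) = -670*(-⅙*(-32) - 876) = -670*(16/3 - 876) = -670*(-2612/3) = 1750040/3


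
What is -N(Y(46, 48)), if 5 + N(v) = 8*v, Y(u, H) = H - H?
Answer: 5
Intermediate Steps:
Y(u, H) = 0
N(v) = -5 + 8*v
-N(Y(46, 48)) = -(-5 + 8*0) = -(-5 + 0) = -1*(-5) = 5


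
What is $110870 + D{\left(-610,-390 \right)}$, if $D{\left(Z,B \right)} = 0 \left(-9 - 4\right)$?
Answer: $110870$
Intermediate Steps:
$D{\left(Z,B \right)} = 0$ ($D{\left(Z,B \right)} = 0 \left(-9 - 4\right) = 0 \left(-13\right) = 0$)
$110870 + D{\left(-610,-390 \right)} = 110870 + 0 = 110870$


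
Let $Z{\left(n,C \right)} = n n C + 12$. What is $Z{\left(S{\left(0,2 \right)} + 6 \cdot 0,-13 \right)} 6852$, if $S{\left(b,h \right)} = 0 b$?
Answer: $82224$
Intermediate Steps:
$S{\left(b,h \right)} = 0$
$Z{\left(n,C \right)} = 12 + C n^{2}$ ($Z{\left(n,C \right)} = n^{2} C + 12 = C n^{2} + 12 = 12 + C n^{2}$)
$Z{\left(S{\left(0,2 \right)} + 6 \cdot 0,-13 \right)} 6852 = \left(12 - 13 \left(0 + 6 \cdot 0\right)^{2}\right) 6852 = \left(12 - 13 \left(0 + 0\right)^{2}\right) 6852 = \left(12 - 13 \cdot 0^{2}\right) 6852 = \left(12 - 0\right) 6852 = \left(12 + 0\right) 6852 = 12 \cdot 6852 = 82224$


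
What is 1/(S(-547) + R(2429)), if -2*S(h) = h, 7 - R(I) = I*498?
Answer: -2/2418723 ≈ -8.2688e-7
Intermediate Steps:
R(I) = 7 - 498*I (R(I) = 7 - I*498 = 7 - 498*I)
S(h) = -h/2
1/(S(-547) + R(2429)) = 1/(-1/2*(-547) + (7 - 498*2429)) = 1/(547/2 + (7 - 1209642)) = 1/(547/2 - 1209635) = 1/(-2418723/2) = -2/2418723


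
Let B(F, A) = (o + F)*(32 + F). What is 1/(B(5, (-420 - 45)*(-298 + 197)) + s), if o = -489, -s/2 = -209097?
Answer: 1/400286 ≈ 2.4982e-6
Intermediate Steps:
s = 418194 (s = -2*(-209097) = 418194)
B(F, A) = (-489 + F)*(32 + F)
1/(B(5, (-420 - 45)*(-298 + 197)) + s) = 1/((-15648 + 5**2 - 457*5) + 418194) = 1/((-15648 + 25 - 2285) + 418194) = 1/(-17908 + 418194) = 1/400286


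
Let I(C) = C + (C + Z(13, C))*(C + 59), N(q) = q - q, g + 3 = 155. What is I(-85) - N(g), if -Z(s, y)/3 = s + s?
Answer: 4153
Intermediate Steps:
g = 152 (g = -3 + 155 = 152)
Z(s, y) = -6*s (Z(s, y) = -3*(s + s) = -6*s)
N(q) = 0
I(C) = C + (-78 + C)*(59 + C) (I(C) = C + (C - 6*13)*(C + 59) = C + (C - 78)*(59 + C) = C + (-78 + C)*(59 + C))
I(-85) - N(g) = (-4602 + (-85)² - 18*(-85)) - 1*0 = (-4602 + 7225 + 1530) + 0 = 4153 + 0 = 4153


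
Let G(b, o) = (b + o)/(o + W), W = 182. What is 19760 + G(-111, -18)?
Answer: 3240511/164 ≈ 19759.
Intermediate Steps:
G(b, o) = (b + o)/(182 + o) (G(b, o) = (b + o)/(o + 182) = (b + o)/(182 + o))
19760 + G(-111, -18) = 19760 + (-111 - 18)/(182 - 18) = 19760 - 129/164 = 3240511/164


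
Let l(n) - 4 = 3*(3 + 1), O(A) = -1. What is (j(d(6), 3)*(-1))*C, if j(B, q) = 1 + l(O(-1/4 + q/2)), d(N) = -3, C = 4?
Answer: -68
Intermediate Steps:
l(n) = 16 (l(n) = 4 + 3*(3 + 1) = 4 + 3*4 = 4 + 12 = 16)
j(B, q) = 17 (j(B, q) = 1 + 16 = 17)
(j(d(6), 3)*(-1))*C = (17*(-1))*4 = -17*4 = -68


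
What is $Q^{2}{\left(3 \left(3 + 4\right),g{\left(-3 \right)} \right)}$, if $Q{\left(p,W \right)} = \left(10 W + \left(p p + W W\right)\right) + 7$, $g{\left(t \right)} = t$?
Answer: $182329$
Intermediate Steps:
$Q{\left(p,W \right)} = 7 + W^{2} + p^{2} + 10 W$ ($Q{\left(p,W \right)} = \left(10 W + \left(p^{2} + W^{2}\right)\right) + 7 = \left(10 W + \left(W^{2} + p^{2}\right)\right) + 7 = \left(W^{2} + p^{2} + 10 W\right) + 7 = 7 + W^{2} + p^{2} + 10 W$)
$Q^{2}{\left(3 \left(3 + 4\right),g{\left(-3 \right)} \right)} = \left(7 + \left(-3\right)^{2} + \left(3 \left(3 + 4\right)\right)^{2} + 10 \left(-3\right)\right)^{2} = \left(7 + 9 + \left(3 \cdot 7\right)^{2} - 30\right)^{2} = \left(7 + 9 + 21^{2} - 30\right)^{2} = \left(7 + 9 + 441 - 30\right)^{2} = 427^{2} = 182329$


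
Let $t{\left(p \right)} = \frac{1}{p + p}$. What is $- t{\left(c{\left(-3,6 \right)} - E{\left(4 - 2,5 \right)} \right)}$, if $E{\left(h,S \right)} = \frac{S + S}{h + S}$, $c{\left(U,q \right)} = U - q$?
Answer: $\frac{7}{146} \approx 0.047945$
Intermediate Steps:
$E{\left(h,S \right)} = \frac{2 S}{S + h}$
$t{\left(p \right)} = \frac{1}{2 p}$
$- t{\left(c{\left(-3,6 \right)} - E{\left(4 - 2,5 \right)} \right)} = - \frac{1}{2 \left(\left(-3 - 6\right) - 2 \cdot 5 \frac{1}{5 + \left(4 - 2\right)}\right)} = - \frac{1}{2 \left(-9 - 2 \cdot 5 \frac{1}{5 + 2}\right)} = - \frac{1}{2 \left(-9 - 2 \cdot 5 \cdot \frac{1}{7}\right)} = - \frac{1}{2 \left(-9 - \frac{10}{7}\right)} = - \frac{1}{2 \left(- \frac{73}{7}\right)} = - \frac{-7}{2 \cdot 73} = \left(-1\right) \left(- \frac{7}{146}\right) = \frac{7}{146}$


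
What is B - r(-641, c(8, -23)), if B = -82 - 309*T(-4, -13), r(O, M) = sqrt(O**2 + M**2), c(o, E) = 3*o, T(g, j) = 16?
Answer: -5026 - sqrt(411457) ≈ -5667.5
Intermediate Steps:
r(O, M) = sqrt(M**2 + O**2)
B = -5026 (B = -82 - 309*16 = -82 - 4944 = -5026)
B - r(-641, c(8, -23)) = -5026 - sqrt((3*8)**2 + (-641)**2) = -5026 - sqrt(24**2 + 410881) = -5026 - sqrt(576 + 410881) = -5026 - sqrt(411457)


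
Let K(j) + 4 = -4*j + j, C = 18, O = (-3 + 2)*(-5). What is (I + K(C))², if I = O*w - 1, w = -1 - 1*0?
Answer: 4096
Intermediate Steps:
O = 5 (O = -1*(-5) = 5)
w = -1 (w = -1 + 0 = -1)
K(j) = -4 - 3*j (K(j) = -4 + (-4*j + j) = -4 - 3*j)
I = -6 (I = 5*(-1) - 1 = -5 - 1 = -6)
(I + K(C))² = (-6 + (-4 - 3*18))² = (-6 + (-4 - 54))² = (-6 - 58)² = (-64)² = 4096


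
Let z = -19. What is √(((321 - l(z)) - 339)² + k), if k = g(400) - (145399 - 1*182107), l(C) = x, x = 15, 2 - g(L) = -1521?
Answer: 2*√9830 ≈ 198.29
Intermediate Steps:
g(L) = 1523 (g(L) = 2 - 1*(-1521) = 2 + 1521 = 1523)
l(C) = 15
k = 38231 (k = 1523 - (145399 - 1*182107) = 1523 - (145399 - 182107) = 1523 - 1*(-36708) = 1523 + 36708 = 38231)
√(((321 - l(z)) - 339)² + k) = √(((321 - 1*15) - 339)² + 38231) = √(((321 - 15) - 339)² + 38231) = √((306 - 339)² + 38231) = √((-33)² + 38231) = √(1089 + 38231) = √39320 = 2*√9830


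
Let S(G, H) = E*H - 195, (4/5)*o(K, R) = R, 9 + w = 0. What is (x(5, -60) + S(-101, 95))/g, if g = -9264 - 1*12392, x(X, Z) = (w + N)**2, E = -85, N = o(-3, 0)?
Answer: 8189/21656 ≈ 0.37814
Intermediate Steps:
w = -9 (w = -9 + 0 = -9)
o(K, R) = 5*R/4
N = 0 (N = (5/4)*0 = 0)
x(X, Z) = 81 (x(X, Z) = (-9 + 0)**2 = (-9)**2 = 81)
S(G, H) = -195 - 85*H (S(G, H) = -85*H - 195 = -195 - 85*H)
g = -21656 (g = -9264 - 12392 = -21656)
(x(5, -60) + S(-101, 95))/g = (81 + (-195 - 85*95))/(-21656) = (81 + (-195 - 8075))*(-1/21656) = (81 - 8270)*(-1/21656) = -8189*(-1/21656) = 8189/21656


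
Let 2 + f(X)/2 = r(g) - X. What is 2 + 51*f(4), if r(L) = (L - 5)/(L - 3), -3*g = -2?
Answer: -2944/7 ≈ -420.57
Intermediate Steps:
g = ⅔ (g = -⅓*(-2) = ⅔ ≈ 0.66667)
r(L) = (-5 + L)/(-3 + L)
f(X) = -2/7 - 2*X (f(X) = -4 + 2*((-5 + ⅔)/(-3 + ⅔) - X) = -4 + 2*(-13/3/(-7/3) - X) = -4 + 2*(-3/7*(-13/3) - X) = -4 + 2*(13/7 - X) = -4 + (26/7 - 2*X) = -2/7 - 2*X)
2 + 51*f(4) = 2 + 51*(-2/7 - 2*4) = 2 + 51*(-2/7 - 8) = 2 + 51*(-58/7) = 2 - 2958/7 = -2944/7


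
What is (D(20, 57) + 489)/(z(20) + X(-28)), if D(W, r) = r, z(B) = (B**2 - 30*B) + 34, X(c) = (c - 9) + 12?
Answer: -546/191 ≈ -2.8586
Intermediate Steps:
X(c) = 3 + c (X(c) = (-9 + c) + 12 = 3 + c)
z(B) = 34 + B**2 - 30*B
(D(20, 57) + 489)/(z(20) + X(-28)) = (57 + 489)/((34 + 20**2 - 30*20) + (3 - 28)) = 546/((34 + 400 - 600) - 25) = 546/(-166 - 25) = 546/(-191) = 546*(-1/191) = -546/191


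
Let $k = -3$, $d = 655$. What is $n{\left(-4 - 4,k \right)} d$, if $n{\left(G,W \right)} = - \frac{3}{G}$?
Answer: $\frac{1965}{8} \approx 245.63$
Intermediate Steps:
$n{\left(-4 - 4,k \right)} d = - \frac{3}{-4 - 4} \cdot 655 = - \frac{3}{-8} \cdot 655 = \left(-3\right) \left(- \frac{1}{8}\right) 655 = \frac{3}{8} \cdot 655 = \frac{1965}{8}$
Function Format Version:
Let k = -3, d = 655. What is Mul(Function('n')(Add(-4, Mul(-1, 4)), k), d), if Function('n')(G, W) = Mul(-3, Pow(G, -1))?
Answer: Rational(1965, 8) ≈ 245.63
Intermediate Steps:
Mul(Function('n')(Add(-4, Mul(-1, 4)), k), d) = Mul(Mul(-3, Pow(Add(-4, Mul(-1, 4)), -1)), 655) = Mul(Mul(-3, Pow(Add(-4, -4), -1)), 655) = Mul(Mul(-3, Pow(-8, -1)), 655) = Mul(Mul(-3, Rational(-1, 8)), 655) = Mul(Rational(3, 8), 655) = Rational(1965, 8)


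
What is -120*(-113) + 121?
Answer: 13681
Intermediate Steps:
-120*(-113) + 121 = 13560 + 121 = 13681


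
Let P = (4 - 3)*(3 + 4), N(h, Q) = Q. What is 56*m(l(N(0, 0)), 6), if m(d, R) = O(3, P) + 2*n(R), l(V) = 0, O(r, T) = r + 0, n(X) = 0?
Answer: 168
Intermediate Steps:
P = 7 (P = 1*7 = 7)
O(r, T) = r
m(d, R) = 3 (m(d, R) = 3 + 2*0 = 3 + 0 = 3)
56*m(l(N(0, 0)), 6) = 56*3 = 168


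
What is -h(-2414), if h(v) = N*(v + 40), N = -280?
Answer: -664720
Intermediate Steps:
h(v) = -11200 - 280*v (h(v) = -280*(v + 40) = -280*(40 + v) = -11200 - 280*v)
-h(-2414) = -(-11200 - 280*(-2414)) = -(-11200 + 675920) = -1*664720 = -664720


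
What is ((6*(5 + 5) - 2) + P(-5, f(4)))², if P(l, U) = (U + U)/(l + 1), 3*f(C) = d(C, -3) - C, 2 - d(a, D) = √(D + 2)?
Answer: 13611/4 + 175*I/9 ≈ 3402.8 + 19.444*I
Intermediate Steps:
d(a, D) = 2 - √(2 + D) (d(a, D) = 2 - √(D + 2) = 2 - √(2 + D))
f(C) = ⅔ - I/3 - C/3 (f(C) = ((2 - √(2 - 3)) - C)/3 = ((2 - √(-1)) - C)/3 = ((2 - I) - C)/3 = (2 - I - C)/3 = ⅔ - I/3 - C/3)
P(l, U) = 2*U/(1 + l) (P(l, U) = (2*U)/(1 + l) = 2*U/(1 + l))
((6*(5 + 5) - 2) + P(-5, f(4)))² = ((6*(5 + 5) - 2) + 2*(⅔ - I/3 - ⅓*4)/(1 - 5))² = ((6*10 - 2) + 2*(⅔ - I/3 - 4/3)/(-4))² = ((60 - 2) + 2*(-⅔ - I/3)*(-¼))² = (58 + (⅓ + I/6))² = (175/3 + I/6)²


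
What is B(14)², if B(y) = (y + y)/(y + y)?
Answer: 1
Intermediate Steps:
B(y) = 1 (B(y) = (2*y)/((2*y)) = (2*y)*(1/(2*y)) = 1)
B(14)² = 1² = 1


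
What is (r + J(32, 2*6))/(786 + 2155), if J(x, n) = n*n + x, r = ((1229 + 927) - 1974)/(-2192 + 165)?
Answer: 356570/5961407 ≈ 0.059813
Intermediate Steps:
r = -182/2027 (r = (2156 - 1974)/(-2027) = 182*(-1/2027) = -182/2027 ≈ -0.089788)
J(x, n) = x + n² (J(x, n) = n² + x = x + n²)
(r + J(32, 2*6))/(786 + 2155) = (-182/2027 + (32 + (2*6)²))/(786 + 2155) = (-182/2027 + (32 + 12²))/2941 = (-182/2027 + (32 + 144))*(1/2941) = (-182/2027 + 176)*(1/2941) = (356570/2027)*(1/2941) = 356570/5961407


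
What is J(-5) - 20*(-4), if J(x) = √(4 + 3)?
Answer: 80 + √7 ≈ 82.646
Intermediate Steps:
J(x) = √7
J(-5) - 20*(-4) = √7 - 20*(-4) = √7 + 80 = 80 + √7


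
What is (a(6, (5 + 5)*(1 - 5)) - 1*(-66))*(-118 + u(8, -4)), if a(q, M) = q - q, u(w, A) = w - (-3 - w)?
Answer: -6534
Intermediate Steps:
u(w, A) = 3 + 2*w (u(w, A) = w + (3 + w) = 3 + 2*w)
a(q, M) = 0
(a(6, (5 + 5)*(1 - 5)) - 1*(-66))*(-118 + u(8, -4)) = (0 - 1*(-66))*(-118 + (3 + 2*8)) = (0 + 66)*(-118 + (3 + 16)) = 66*(-118 + 19) = 66*(-99) = -6534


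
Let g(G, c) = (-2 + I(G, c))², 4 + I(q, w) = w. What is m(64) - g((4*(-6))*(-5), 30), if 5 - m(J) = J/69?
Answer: -39463/69 ≈ -571.93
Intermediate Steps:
I(q, w) = -4 + w
g(G, c) = (-6 + c)² (g(G, c) = (-2 + (-4 + c))² = (-6 + c)²)
m(J) = 5 - J/69
m(64) - g((4*(-6))*(-5), 30) = (5 - 1/69*64) - (-6 + 30)² = (5 - 64/69) - 1*24² = 281/69 - 1*576 = 281/69 - 576 = -39463/69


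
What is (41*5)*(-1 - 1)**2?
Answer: 820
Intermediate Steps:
(41*5)*(-1 - 1)**2 = 205*(-2)**2 = 205*4 = 820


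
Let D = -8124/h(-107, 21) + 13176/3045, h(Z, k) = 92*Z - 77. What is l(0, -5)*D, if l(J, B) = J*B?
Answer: 0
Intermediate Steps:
l(J, B) = B*J
h(Z, k) = -77 + 92*Z
D = 17272964/3356605 (D = -8124/(-77 + 92*(-107)) + 13176/3045 = -8124/(-77 - 9844) + 13176*(1/3045) = -8124/(-9921) + 4392/1015 = -8124*(-1/9921) + 4392/1015 = 2708/3307 + 4392/1015 = 17272964/3356605 ≈ 5.1460)
l(0, -5)*D = -5*0*(17272964/3356605) = 0*(17272964/3356605) = 0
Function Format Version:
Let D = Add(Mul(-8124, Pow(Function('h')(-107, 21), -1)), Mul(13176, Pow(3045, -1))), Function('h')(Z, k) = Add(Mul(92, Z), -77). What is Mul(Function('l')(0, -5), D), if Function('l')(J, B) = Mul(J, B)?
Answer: 0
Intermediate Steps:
Function('l')(J, B) = Mul(B, J)
Function('h')(Z, k) = Add(-77, Mul(92, Z))
D = Rational(17272964, 3356605) (D = Add(Mul(-8124, Pow(Add(-77, Mul(92, -107)), -1)), Mul(13176, Pow(3045, -1))) = Add(Mul(-8124, Pow(Add(-77, -9844), -1)), Mul(13176, Rational(1, 3045))) = Add(Mul(-8124, Pow(-9921, -1)), Rational(4392, 1015)) = Add(Mul(-8124, Rational(-1, 9921)), Rational(4392, 1015)) = Add(Rational(2708, 3307), Rational(4392, 1015)) = Rational(17272964, 3356605) ≈ 5.1460)
Mul(Function('l')(0, -5), D) = Mul(Mul(-5, 0), Rational(17272964, 3356605)) = Mul(0, Rational(17272964, 3356605)) = 0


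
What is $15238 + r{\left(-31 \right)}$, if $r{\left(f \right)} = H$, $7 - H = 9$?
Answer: $15236$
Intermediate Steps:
$H = -2$ ($H = 7 - 9 = -2$)
$r{\left(f \right)} = -2$
$15238 + r{\left(-31 \right)} = 15238 - 2 = 15236$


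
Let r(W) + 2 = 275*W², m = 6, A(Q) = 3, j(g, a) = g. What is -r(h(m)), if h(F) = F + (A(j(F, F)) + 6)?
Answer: -61873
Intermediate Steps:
h(F) = 9 + F (h(F) = F + (3 + 6) = F + 9 = 9 + F)
r(W) = -2 + 275*W²
-r(h(m)) = -(-2 + 275*(9 + 6)²) = -(-2 + 275*15²) = -(-2 + 275*225) = -(-2 + 61875) = -1*61873 = -61873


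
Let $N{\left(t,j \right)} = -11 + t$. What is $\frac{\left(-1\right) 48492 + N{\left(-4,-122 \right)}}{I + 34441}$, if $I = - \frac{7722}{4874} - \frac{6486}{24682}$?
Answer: $- \frac{1458848849619}{1035758108705} \approx -1.4085$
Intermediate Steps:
$I = - \frac{55551792}{30075017}$ ($I = \left(-7722\right) \frac{1}{4874} - \frac{3243}{12341} = - \frac{3861}{2437} - \frac{3243}{12341} = - \frac{55551792}{30075017} \approx -1.8471$)
$\frac{\left(-1\right) 48492 + N{\left(-4,-122 \right)}}{I + 34441} = \frac{\left(-1\right) 48492 - 15}{- \frac{55551792}{30075017} + 34441} = \frac{-48492 - 15}{\frac{1035758108705}{30075017}} = \left(-48507\right) \frac{30075017}{1035758108705} = - \frac{1458848849619}{1035758108705}$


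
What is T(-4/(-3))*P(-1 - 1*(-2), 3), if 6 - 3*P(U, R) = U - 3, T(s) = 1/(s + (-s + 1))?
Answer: 8/3 ≈ 2.6667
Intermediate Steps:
T(s) = 1 (T(s) = 1/(s + (1 - s)) = 1/1 = 1)
P(U, R) = 3 - U/3 (P(U, R) = 2 - (U - 3)/3 = 2 - (-3 + U)/3 = 2 + (1 - U/3) = 3 - U/3)
T(-4/(-3))*P(-1 - 1*(-2), 3) = 1*(3 - (-1 - 1*(-2))/3) = 1*(3 - (-1 + 2)/3) = 1*(3 - ⅓*1) = 1*(3 - ⅓) = 1*(8/3) = 8/3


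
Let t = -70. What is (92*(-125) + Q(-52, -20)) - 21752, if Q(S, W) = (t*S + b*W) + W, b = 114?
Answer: -31912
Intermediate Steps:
Q(S, W) = -70*S + 115*W (Q(S, W) = (-70*S + 114*W) + W = -70*S + 115*W)
(92*(-125) + Q(-52, -20)) - 21752 = (92*(-125) + (-70*(-52) + 115*(-20))) - 21752 = (-11500 + (3640 - 2300)) - 21752 = (-11500 + 1340) - 21752 = -10160 - 21752 = -31912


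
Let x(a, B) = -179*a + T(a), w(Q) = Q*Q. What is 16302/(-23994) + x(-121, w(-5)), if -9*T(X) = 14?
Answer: 259816210/11997 ≈ 21657.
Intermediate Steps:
T(X) = -14/9 (T(X) = -1/9*14 = -14/9)
w(Q) = Q**2
x(a, B) = -14/9 - 179*a (x(a, B) = -179*a - 14/9 = -14/9 - 179*a)
16302/(-23994) + x(-121, w(-5)) = 16302/(-23994) + (-14/9 - 179*(-121)) = 16302*(-1/23994) + (-14/9 + 21659) = -2717/3999 + 194917/9 = 259816210/11997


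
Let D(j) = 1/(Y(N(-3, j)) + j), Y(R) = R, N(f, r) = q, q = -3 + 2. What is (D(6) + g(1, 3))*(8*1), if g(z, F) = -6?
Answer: -232/5 ≈ -46.400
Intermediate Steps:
q = -1
N(f, r) = -1
D(j) = 1/(-1 + j)
(D(6) + g(1, 3))*(8*1) = (1/(-1 + 6) - 6)*(8*1) = (1/5 - 6)*8 = -29/5*8 = -232/5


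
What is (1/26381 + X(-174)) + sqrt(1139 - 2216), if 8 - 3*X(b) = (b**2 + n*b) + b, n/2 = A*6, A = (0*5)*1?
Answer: -793909811/79143 + I*sqrt(1077) ≈ -10031.0 + 32.818*I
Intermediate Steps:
A = 0 (A = 0*1 = 0)
n = 0 (n = 2*(0*6) = 2*0 = 0)
X(b) = 8/3 - b/3 - b**2/3 (X(b) = 8/3 - ((b**2 + 0*b) + b)/3 = 8/3 - ((b**2 + 0) + b)/3 = 8/3 - (b**2 + b)/3 = 8/3 - (b + b**2)/3 = 8/3 + (-b/3 - b**2/3) = 8/3 - b/3 - b**2/3)
(1/26381 + X(-174)) + sqrt(1139 - 2216) = (1/26381 + (8/3 - 1/3*(-174) - 1/3*(-174)**2)) + sqrt(1139 - 2216) = (1/26381 + (8/3 + 58 - 1/3*30276)) + sqrt(-1077) = (1/26381 + (8/3 + 58 - 10092)) + I*sqrt(1077) = (1/26381 - 30094/3) + I*sqrt(1077) = -793909811/79143 + I*sqrt(1077)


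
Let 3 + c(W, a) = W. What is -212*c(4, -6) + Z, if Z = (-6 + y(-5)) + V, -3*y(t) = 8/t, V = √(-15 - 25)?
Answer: -3262/15 + 2*I*√10 ≈ -217.47 + 6.3246*I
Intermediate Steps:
V = 2*I*√10 (V = √(-40) = 2*I*√10 ≈ 6.3246*I)
y(t) = -8/(3*t)
c(W, a) = -3 + W
Z = -82/15 + 2*I*√10 (Z = (-6 - 8/3/(-5)) + 2*I*√10 = (-6 - 8/3*(-⅕)) + 2*I*√10 = (-6 + 8/15) + 2*I*√10 = -82/15 + 2*I*√10 ≈ -5.4667 + 6.3246*I)
-212*c(4, -6) + Z = -212*(-3 + 4) + (-82/15 + 2*I*√10) = -212*1 + (-82/15 + 2*I*√10) = -212 + (-82/15 + 2*I*√10) = -3262/15 + 2*I*√10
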